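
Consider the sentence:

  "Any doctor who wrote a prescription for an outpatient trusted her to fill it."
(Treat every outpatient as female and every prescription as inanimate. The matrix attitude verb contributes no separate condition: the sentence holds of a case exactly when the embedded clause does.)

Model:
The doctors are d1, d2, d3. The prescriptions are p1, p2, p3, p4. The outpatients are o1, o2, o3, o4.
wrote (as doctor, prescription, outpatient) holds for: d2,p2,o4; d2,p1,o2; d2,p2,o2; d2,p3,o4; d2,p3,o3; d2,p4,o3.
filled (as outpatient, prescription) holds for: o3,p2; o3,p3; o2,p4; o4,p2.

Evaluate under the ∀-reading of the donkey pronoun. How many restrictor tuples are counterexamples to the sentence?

"her" takes "an outpatient" as antecedent and "it" takes "a prescription"; both are donkey pronouns co-varying with the restrictor.
Strong reading: for every (d,p,o) with wrote(d,p,o), filled(o,p).
Restrictor triples: (d2,p1,o2)→filled(o2,p1) ✗  (d2,p2,o2)→filled(o2,p2) ✗  (d2,p2,o4)→filled(o4,p2) ✓  (d2,p3,o3)→filled(o3,p3) ✓  (d2,p3,o4)→filled(o4,p3) ✗  (d2,p4,o3)→filled(o3,p4) ✗
Counterexamples (restrictor triples failing the scope): 4.

4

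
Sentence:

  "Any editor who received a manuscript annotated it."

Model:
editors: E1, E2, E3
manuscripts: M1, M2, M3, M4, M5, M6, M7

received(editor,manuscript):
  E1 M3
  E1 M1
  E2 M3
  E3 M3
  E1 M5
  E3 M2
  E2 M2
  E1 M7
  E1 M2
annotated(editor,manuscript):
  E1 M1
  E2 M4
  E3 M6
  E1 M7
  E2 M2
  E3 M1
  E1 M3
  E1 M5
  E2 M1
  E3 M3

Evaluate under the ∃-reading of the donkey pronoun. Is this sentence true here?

True

"it" takes "a manuscript" as antecedent — a donkey pronoun bound across the clause boundary.
Weak reading: every editor e with some received-manuscript has at least one received-manuscript m such that annotated(e,m).
Per editor: E1:✓  E2:✓  E3:✓
Every editor in the restrictor has a witness.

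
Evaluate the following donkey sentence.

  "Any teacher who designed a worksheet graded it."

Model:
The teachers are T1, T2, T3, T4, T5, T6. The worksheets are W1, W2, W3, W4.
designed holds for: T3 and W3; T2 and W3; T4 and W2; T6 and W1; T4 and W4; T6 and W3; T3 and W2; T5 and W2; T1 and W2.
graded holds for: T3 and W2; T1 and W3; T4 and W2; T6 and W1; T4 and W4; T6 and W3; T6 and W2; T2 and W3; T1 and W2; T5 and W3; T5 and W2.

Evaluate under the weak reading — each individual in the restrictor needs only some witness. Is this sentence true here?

"it" takes "a worksheet" as antecedent — a donkey pronoun bound across the clause boundary.
Weak reading: every teacher t with some designed-worksheet has at least one designed-worksheet w such that graded(t,w).
Per teacher: T1:✓  T2:✓  T3:✓  T4:✓  T5:✓  T6:✓
Every teacher in the restrictor has a witness.

True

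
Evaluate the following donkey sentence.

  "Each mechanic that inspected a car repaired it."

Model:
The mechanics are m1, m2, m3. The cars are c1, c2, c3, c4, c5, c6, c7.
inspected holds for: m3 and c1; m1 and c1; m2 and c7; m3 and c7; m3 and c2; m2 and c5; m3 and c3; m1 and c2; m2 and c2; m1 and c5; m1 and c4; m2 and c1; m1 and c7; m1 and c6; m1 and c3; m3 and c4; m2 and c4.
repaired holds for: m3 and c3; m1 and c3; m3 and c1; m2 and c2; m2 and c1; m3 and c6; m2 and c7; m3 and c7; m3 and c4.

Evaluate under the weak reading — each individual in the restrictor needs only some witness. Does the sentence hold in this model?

True

"it" takes "a car" as antecedent — a donkey pronoun bound across the clause boundary.
Weak reading: every mechanic m with some inspected-car has at least one inspected-car c such that repaired(m,c).
Per mechanic: m1:✓  m2:✓  m3:✓
Every mechanic in the restrictor has a witness.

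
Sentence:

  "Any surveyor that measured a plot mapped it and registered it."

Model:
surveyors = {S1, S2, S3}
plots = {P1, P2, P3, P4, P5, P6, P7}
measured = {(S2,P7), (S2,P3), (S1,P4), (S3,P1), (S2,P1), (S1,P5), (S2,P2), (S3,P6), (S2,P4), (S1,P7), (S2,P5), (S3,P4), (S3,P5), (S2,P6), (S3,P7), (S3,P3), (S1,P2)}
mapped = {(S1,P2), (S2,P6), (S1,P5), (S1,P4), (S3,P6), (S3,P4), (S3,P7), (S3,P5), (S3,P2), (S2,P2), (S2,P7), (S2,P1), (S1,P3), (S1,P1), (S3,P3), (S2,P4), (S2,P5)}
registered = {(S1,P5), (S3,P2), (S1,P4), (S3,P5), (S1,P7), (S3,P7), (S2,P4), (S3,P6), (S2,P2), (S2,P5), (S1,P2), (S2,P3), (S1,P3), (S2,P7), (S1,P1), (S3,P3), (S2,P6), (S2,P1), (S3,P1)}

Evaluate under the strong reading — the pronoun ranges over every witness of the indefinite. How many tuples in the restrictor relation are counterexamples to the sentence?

4

"it" takes "a plot" as antecedent — a donkey pronoun bound across the clause boundary.
Strong reading: for every (s,p) with measured(s,p), mapped(s,p) ∧ registered(s,p).
Restrictor pairs: (S1,P2) ✓  (S1,P4) ✓  (S1,P5) ✓  (S1,P7) ✗  (S2,P1) ✓  (S2,P2) ✓  (S2,P3) ✗  (S2,P4) ✓  (S2,P5) ✓  (S2,P6) ✓  (S2,P7) ✓  (S3,P1) ✗  (S3,P3) ✓  (S3,P4) ✗  (S3,P5) ✓  (S3,P6) ✓  (S3,P7) ✓
Counterexamples (restrictor pairs failing the scope): 4.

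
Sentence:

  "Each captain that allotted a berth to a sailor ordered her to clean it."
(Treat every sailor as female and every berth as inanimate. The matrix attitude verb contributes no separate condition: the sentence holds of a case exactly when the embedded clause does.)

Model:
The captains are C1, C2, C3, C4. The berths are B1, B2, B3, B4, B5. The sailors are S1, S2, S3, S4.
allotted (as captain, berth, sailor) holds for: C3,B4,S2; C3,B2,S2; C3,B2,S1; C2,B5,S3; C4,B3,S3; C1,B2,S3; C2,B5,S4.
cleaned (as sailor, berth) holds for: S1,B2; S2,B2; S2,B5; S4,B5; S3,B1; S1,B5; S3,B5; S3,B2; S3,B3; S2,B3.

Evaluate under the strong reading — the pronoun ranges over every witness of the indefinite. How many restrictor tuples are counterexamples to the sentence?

1

"her" takes "a sailor" as antecedent and "it" takes "a berth"; both are donkey pronouns co-varying with the restrictor.
Strong reading: for every (c,b,s) with allotted(c,b,s), cleaned(s,b).
Restrictor triples: (C1,B2,S3)→cleaned(S3,B2) ✓  (C2,B5,S3)→cleaned(S3,B5) ✓  (C2,B5,S4)→cleaned(S4,B5) ✓  (C3,B2,S1)→cleaned(S1,B2) ✓  (C3,B2,S2)→cleaned(S2,B2) ✓  (C3,B4,S2)→cleaned(S2,B4) ✗  (C4,B3,S3)→cleaned(S3,B3) ✓
Counterexamples (restrictor triples failing the scope): 1.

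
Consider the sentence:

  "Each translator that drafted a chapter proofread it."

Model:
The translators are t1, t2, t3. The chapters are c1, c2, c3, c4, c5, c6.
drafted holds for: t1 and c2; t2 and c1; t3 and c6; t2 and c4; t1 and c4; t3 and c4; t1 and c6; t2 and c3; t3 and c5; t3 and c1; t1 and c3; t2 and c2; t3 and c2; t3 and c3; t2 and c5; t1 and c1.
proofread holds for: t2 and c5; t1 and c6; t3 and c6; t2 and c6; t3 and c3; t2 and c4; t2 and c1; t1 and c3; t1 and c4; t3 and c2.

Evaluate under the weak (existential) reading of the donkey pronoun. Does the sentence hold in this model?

"it" takes "a chapter" as antecedent — a donkey pronoun bound across the clause boundary.
Weak reading: every translator t with some drafted-chapter has at least one drafted-chapter c such that proofread(t,c).
Per translator: t1:✓  t2:✓  t3:✓
Every translator in the restrictor has a witness.

True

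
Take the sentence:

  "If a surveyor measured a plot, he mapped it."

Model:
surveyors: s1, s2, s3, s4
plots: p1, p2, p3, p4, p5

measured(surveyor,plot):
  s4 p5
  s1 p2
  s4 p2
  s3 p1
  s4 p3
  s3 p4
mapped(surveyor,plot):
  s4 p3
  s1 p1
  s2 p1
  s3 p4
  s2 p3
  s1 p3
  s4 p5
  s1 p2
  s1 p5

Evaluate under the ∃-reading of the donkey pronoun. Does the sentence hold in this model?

"it" takes "a plot" as antecedent — a donkey pronoun bound across the clause boundary.
Weak reading: every surveyor s with some measured-plot has at least one measured-plot p such that mapped(s,p).
Per surveyor: s1:✓  s3:✓  s4:✓
Every surveyor in the restrictor has a witness.

True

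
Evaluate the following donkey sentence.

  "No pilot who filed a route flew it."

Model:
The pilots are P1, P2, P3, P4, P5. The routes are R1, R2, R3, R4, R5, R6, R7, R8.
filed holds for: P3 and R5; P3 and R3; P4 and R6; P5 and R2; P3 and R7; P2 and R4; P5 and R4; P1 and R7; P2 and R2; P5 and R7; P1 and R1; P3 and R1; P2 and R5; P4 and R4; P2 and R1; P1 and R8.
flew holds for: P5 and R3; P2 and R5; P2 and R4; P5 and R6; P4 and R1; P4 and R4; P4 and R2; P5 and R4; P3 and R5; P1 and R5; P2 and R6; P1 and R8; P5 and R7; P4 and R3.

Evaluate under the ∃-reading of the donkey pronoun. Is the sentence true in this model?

"it" takes "a route" as antecedent — a donkey pronoun bound across the clause boundary.
Truth condition: for no (p,r) with filed(p,r) does flew(p,r) hold.
Restrictor pairs — does the scope hold? (P1,R1):fails  (P1,R7):fails  (P1,R8):holds  (P2,R1):fails  (P2,R2):fails  (P2,R4):holds  (P2,R5):holds  (P3,R1):fails  (P3,R3):fails  (P3,R5):holds  (P3,R7):fails  (P4,R4):holds  (P4,R6):fails  (P5,R2):fails  (P5,R4):holds  (P5,R7):holds
Scope holds for 7 pair(s), so the sentence is false.

False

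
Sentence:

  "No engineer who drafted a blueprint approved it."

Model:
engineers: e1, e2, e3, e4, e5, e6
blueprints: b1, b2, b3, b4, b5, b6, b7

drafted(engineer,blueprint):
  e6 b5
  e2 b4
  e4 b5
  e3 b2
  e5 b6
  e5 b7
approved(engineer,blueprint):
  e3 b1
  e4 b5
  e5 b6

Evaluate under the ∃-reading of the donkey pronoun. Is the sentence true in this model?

"it" takes "a blueprint" as antecedent — a donkey pronoun bound across the clause boundary.
Truth condition: for no (e,b) with drafted(e,b) does approved(e,b) hold.
Restrictor pairs — does the scope hold? (e2,b4):fails  (e3,b2):fails  (e4,b5):holds  (e5,b6):holds  (e5,b7):fails  (e6,b5):fails
Scope holds for 2 pair(s), so the sentence is false.

False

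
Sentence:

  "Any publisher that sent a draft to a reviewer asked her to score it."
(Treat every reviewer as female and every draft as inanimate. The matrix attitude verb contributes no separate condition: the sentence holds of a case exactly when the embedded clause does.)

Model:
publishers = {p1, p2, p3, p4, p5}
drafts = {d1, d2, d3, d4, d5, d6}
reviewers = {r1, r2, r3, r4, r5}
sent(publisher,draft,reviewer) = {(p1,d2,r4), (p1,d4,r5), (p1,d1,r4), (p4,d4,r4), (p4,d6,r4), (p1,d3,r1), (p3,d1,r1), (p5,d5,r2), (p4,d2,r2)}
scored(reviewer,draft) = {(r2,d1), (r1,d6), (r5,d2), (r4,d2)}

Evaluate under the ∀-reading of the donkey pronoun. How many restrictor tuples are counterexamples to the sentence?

"her" takes "a reviewer" as antecedent and "it" takes "a draft"; both are donkey pronouns co-varying with the restrictor.
Strong reading: for every (p,d,r) with sent(p,d,r), scored(r,d).
Restrictor triples: (p1,d1,r4)→scored(r4,d1) ✗  (p1,d2,r4)→scored(r4,d2) ✓  (p1,d3,r1)→scored(r1,d3) ✗  (p1,d4,r5)→scored(r5,d4) ✗  (p3,d1,r1)→scored(r1,d1) ✗  (p4,d2,r2)→scored(r2,d2) ✗  (p4,d4,r4)→scored(r4,d4) ✗  (p4,d6,r4)→scored(r4,d6) ✗  (p5,d5,r2)→scored(r2,d5) ✗
Counterexamples (restrictor triples failing the scope): 8.

8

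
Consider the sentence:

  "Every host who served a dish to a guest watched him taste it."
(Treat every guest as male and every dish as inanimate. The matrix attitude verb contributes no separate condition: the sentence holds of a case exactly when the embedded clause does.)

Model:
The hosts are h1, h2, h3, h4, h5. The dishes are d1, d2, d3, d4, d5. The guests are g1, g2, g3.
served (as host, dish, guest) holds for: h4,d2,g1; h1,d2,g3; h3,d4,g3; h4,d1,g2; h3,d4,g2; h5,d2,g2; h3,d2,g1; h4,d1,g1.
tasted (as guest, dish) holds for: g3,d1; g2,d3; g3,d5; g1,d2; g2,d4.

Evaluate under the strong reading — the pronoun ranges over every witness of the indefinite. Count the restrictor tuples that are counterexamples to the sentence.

5

"him" takes "a guest" as antecedent and "it" takes "a dish"; both are donkey pronouns co-varying with the restrictor.
Strong reading: for every (h,d,g) with served(h,d,g), tasted(g,d).
Restrictor triples: (h1,d2,g3)→tasted(g3,d2) ✗  (h3,d2,g1)→tasted(g1,d2) ✓  (h3,d4,g2)→tasted(g2,d4) ✓  (h3,d4,g3)→tasted(g3,d4) ✗  (h4,d1,g1)→tasted(g1,d1) ✗  (h4,d1,g2)→tasted(g2,d1) ✗  (h4,d2,g1)→tasted(g1,d2) ✓  (h5,d2,g2)→tasted(g2,d2) ✗
Counterexamples (restrictor triples failing the scope): 5.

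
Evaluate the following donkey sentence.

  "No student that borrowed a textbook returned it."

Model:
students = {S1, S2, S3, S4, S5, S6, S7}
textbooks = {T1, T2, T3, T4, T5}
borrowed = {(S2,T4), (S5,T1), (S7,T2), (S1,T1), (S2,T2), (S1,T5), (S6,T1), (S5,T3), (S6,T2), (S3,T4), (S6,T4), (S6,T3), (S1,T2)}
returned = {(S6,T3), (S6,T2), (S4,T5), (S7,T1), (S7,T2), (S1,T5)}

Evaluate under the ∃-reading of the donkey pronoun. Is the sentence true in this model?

"it" takes "a textbook" as antecedent — a donkey pronoun bound across the clause boundary.
Truth condition: for no (s,t) with borrowed(s,t) does returned(s,t) hold.
Restrictor pairs — does the scope hold? (S1,T1):fails  (S1,T2):fails  (S1,T5):holds  (S2,T2):fails  (S2,T4):fails  (S3,T4):fails  (S5,T1):fails  (S5,T3):fails  (S6,T1):fails  (S6,T2):holds  (S6,T3):holds  (S6,T4):fails  (S7,T2):holds
Scope holds for 4 pair(s), so the sentence is false.

False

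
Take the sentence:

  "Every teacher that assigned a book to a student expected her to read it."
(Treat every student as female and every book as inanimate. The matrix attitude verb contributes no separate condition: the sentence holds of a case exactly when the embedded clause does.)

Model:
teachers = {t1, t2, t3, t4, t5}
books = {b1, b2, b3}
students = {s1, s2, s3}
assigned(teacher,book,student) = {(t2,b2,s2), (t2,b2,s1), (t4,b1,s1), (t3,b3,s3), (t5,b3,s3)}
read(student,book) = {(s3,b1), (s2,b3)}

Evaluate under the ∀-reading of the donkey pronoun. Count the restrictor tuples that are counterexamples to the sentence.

"her" takes "a student" as antecedent and "it" takes "a book"; both are donkey pronouns co-varying with the restrictor.
Strong reading: for every (t,b,s) with assigned(t,b,s), read(s,b).
Restrictor triples: (t2,b2,s1)→read(s1,b2) ✗  (t2,b2,s2)→read(s2,b2) ✗  (t3,b3,s3)→read(s3,b3) ✗  (t4,b1,s1)→read(s1,b1) ✗  (t5,b3,s3)→read(s3,b3) ✗
Counterexamples (restrictor triples failing the scope): 5.

5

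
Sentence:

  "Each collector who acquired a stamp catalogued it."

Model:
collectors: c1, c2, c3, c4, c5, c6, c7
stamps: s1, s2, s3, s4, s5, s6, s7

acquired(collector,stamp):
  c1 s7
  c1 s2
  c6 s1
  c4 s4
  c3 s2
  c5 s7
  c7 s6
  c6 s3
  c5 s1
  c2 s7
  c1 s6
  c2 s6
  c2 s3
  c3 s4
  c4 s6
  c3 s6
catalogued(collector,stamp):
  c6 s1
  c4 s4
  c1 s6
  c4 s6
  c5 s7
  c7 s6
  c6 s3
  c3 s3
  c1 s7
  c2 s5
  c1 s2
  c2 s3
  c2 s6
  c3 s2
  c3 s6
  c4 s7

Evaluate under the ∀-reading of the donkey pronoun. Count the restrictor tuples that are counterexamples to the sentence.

3

"it" takes "a stamp" as antecedent — a donkey pronoun bound across the clause boundary.
Strong reading: for every (c,s) with acquired(c,s), catalogued(c,s).
Restrictor pairs: (c1,s2) ✓  (c1,s6) ✓  (c1,s7) ✓  (c2,s3) ✓  (c2,s6) ✓  (c2,s7) ✗  (c3,s2) ✓  (c3,s4) ✗  (c3,s6) ✓  (c4,s4) ✓  (c4,s6) ✓  (c5,s1) ✗  (c5,s7) ✓  (c6,s1) ✓  (c6,s3) ✓  (c7,s6) ✓
Counterexamples (restrictor pairs failing the scope): 3.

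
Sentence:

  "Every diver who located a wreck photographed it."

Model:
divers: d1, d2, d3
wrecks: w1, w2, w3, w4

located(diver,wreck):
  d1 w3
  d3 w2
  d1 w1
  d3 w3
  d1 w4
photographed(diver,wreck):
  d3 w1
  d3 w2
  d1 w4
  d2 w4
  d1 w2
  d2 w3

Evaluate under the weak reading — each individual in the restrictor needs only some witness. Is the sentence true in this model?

True

"it" takes "a wreck" as antecedent — a donkey pronoun bound across the clause boundary.
Weak reading: every diver d with some located-wreck has at least one located-wreck w such that photographed(d,w).
Per diver: d1:✓  d3:✓
Every diver in the restrictor has a witness.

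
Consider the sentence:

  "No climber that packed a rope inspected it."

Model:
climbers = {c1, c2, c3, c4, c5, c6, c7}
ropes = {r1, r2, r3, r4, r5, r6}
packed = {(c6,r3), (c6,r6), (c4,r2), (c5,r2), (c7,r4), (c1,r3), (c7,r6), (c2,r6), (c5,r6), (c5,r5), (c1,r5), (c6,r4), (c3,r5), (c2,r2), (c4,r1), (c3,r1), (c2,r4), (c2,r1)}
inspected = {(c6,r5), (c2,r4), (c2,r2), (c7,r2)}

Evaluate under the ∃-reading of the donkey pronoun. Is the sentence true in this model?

False

"it" takes "a rope" as antecedent — a donkey pronoun bound across the clause boundary.
Truth condition: for no (c,r) with packed(c,r) does inspected(c,r) hold.
Restrictor pairs — does the scope hold? (c1,r3):fails  (c1,r5):fails  (c2,r1):fails  (c2,r2):holds  (c2,r4):holds  (c2,r6):fails  (c3,r1):fails  (c3,r5):fails  (c4,r1):fails  (c4,r2):fails  (c5,r2):fails  (c5,r5):fails  (c5,r6):fails  (c6,r3):fails  (c6,r4):fails  (c6,r6):fails  (c7,r4):fails  (c7,r6):fails
Scope holds for 2 pair(s), so the sentence is false.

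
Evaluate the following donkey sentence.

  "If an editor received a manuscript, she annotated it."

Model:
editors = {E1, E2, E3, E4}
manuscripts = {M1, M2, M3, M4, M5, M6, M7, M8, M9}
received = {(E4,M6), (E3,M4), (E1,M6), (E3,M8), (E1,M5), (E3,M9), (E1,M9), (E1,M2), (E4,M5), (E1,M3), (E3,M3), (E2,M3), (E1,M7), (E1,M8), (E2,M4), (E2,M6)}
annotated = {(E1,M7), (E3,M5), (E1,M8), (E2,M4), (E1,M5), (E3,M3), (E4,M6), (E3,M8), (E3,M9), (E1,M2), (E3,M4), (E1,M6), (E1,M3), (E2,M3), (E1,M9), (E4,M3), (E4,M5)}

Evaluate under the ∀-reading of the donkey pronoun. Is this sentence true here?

"it" takes "a manuscript" as antecedent — a donkey pronoun bound across the clause boundary.
Strong reading: for every (e,m) with received(e,m), annotated(e,m).
Restrictor pairs: (E1,M2) ✓  (E1,M3) ✓  (E1,M5) ✓  (E1,M6) ✓  (E1,M7) ✓  (E1,M8) ✓  (E1,M9) ✓  (E2,M3) ✓  (E2,M4) ✓  (E2,M6) ✗  (E3,M3) ✓  (E3,M4) ✓  (E3,M8) ✓  (E3,M9) ✓  (E4,M5) ✓  (E4,M6) ✓
Counterexample: (E2,M6) is in received but fails the scope.

False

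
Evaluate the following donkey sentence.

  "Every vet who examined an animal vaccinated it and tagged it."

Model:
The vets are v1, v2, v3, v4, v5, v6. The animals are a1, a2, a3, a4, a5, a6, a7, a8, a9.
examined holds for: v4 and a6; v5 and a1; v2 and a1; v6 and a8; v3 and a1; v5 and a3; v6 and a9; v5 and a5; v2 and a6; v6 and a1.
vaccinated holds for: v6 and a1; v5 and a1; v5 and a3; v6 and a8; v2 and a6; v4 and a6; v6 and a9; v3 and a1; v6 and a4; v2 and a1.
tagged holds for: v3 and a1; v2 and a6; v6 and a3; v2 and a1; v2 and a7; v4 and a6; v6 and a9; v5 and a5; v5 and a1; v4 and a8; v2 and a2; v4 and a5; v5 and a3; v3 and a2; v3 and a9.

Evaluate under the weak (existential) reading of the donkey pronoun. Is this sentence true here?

True

"it" takes "an animal" as antecedent — a donkey pronoun bound across the clause boundary.
Weak reading: every vet v with some examined-animal has at least one examined-animal a such that vaccinated(v,a) ∧ tagged(v,a).
Per vet: v2:✓  v3:✓  v4:✓  v5:✓  v6:✓
Every vet in the restrictor has a witness.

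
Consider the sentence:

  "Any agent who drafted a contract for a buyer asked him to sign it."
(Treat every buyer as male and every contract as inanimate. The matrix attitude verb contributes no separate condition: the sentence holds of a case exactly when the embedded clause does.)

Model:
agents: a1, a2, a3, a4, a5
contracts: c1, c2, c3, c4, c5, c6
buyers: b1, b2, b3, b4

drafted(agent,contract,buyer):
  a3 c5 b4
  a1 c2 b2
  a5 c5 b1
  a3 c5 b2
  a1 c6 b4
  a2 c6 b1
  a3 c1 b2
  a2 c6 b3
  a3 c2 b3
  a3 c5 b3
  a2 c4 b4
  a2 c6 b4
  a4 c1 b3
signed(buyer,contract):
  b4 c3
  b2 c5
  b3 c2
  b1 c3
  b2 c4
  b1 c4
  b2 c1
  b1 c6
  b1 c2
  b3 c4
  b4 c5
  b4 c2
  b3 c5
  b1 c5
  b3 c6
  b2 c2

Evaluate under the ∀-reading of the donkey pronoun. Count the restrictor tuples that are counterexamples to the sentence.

4

"him" takes "a buyer" as antecedent and "it" takes "a contract"; both are donkey pronouns co-varying with the restrictor.
Strong reading: for every (a,c,b) with drafted(a,c,b), signed(b,c).
Restrictor triples: (a1,c2,b2)→signed(b2,c2) ✓  (a1,c6,b4)→signed(b4,c6) ✗  (a2,c4,b4)→signed(b4,c4) ✗  (a2,c6,b1)→signed(b1,c6) ✓  (a2,c6,b3)→signed(b3,c6) ✓  (a2,c6,b4)→signed(b4,c6) ✗  (a3,c1,b2)→signed(b2,c1) ✓  (a3,c2,b3)→signed(b3,c2) ✓  (a3,c5,b2)→signed(b2,c5) ✓  (a3,c5,b3)→signed(b3,c5) ✓  (a3,c5,b4)→signed(b4,c5) ✓  (a4,c1,b3)→signed(b3,c1) ✗  (a5,c5,b1)→signed(b1,c5) ✓
Counterexamples (restrictor triples failing the scope): 4.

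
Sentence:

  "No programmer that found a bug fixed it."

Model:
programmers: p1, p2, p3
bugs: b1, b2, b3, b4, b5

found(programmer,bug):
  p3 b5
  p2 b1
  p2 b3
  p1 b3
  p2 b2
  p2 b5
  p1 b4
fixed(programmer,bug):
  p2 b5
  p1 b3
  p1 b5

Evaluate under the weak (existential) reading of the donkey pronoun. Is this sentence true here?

False

"it" takes "a bug" as antecedent — a donkey pronoun bound across the clause boundary.
Truth condition: for no (p,b) with found(p,b) does fixed(p,b) hold.
Restrictor pairs — does the scope hold? (p1,b3):holds  (p1,b4):fails  (p2,b1):fails  (p2,b2):fails  (p2,b3):fails  (p2,b5):holds  (p3,b5):fails
Scope holds for 2 pair(s), so the sentence is false.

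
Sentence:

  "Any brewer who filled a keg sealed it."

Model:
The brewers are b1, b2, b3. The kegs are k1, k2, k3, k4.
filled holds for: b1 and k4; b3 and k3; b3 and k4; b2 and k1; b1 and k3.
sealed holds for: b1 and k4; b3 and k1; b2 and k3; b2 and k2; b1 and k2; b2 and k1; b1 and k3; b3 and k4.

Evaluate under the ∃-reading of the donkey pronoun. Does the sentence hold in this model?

True

"it" takes "a keg" as antecedent — a donkey pronoun bound across the clause boundary.
Weak reading: every brewer b with some filled-keg has at least one filled-keg k such that sealed(b,k).
Per brewer: b1:✓  b2:✓  b3:✓
Every brewer in the restrictor has a witness.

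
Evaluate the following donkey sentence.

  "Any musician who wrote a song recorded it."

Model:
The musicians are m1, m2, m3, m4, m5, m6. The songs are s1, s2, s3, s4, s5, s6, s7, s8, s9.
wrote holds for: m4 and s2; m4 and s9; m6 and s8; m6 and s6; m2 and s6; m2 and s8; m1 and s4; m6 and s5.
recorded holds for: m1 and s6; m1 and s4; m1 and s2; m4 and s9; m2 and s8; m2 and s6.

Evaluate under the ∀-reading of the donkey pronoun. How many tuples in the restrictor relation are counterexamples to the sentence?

"it" takes "a song" as antecedent — a donkey pronoun bound across the clause boundary.
Strong reading: for every (m,s) with wrote(m,s), recorded(m,s).
Restrictor pairs: (m1,s4) ✓  (m2,s6) ✓  (m2,s8) ✓  (m4,s2) ✗  (m4,s9) ✓  (m6,s5) ✗  (m6,s6) ✗  (m6,s8) ✗
Counterexamples (restrictor pairs failing the scope): 4.

4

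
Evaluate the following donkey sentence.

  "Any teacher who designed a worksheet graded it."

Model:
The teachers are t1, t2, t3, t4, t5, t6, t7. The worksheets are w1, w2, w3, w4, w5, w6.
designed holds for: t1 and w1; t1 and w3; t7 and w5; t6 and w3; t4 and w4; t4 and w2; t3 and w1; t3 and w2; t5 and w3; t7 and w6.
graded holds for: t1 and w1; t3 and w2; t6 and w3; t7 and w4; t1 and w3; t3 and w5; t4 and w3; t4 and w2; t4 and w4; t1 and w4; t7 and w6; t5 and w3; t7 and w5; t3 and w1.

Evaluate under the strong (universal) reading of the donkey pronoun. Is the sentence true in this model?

"it" takes "a worksheet" as antecedent — a donkey pronoun bound across the clause boundary.
Strong reading: for every (t,w) with designed(t,w), graded(t,w).
Restrictor pairs: (t1,w1) ✓  (t1,w3) ✓  (t3,w1) ✓  (t3,w2) ✓  (t4,w2) ✓  (t4,w4) ✓  (t5,w3) ✓  (t6,w3) ✓  (t7,w5) ✓  (t7,w6) ✓
Every restrictor pair satisfies the scope.

True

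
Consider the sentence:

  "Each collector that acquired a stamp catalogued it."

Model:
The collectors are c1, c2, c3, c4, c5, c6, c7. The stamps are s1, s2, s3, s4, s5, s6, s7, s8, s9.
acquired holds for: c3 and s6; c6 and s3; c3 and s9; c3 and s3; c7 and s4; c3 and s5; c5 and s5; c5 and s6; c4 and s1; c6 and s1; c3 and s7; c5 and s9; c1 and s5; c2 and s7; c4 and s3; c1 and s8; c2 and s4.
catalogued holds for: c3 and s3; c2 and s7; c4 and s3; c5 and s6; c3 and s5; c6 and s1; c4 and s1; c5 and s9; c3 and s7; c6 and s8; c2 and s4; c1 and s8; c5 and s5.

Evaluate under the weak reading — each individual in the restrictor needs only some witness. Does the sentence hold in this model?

False

"it" takes "a stamp" as antecedent — a donkey pronoun bound across the clause boundary.
Weak reading: every collector c with some acquired-stamp has at least one acquired-stamp s such that catalogued(c,s).
Per collector: c1:✓  c2:✓  c3:✓  c4:✓  c5:✓  c6:✓  c7:✗
c7 has no witness among its acquired-stamps.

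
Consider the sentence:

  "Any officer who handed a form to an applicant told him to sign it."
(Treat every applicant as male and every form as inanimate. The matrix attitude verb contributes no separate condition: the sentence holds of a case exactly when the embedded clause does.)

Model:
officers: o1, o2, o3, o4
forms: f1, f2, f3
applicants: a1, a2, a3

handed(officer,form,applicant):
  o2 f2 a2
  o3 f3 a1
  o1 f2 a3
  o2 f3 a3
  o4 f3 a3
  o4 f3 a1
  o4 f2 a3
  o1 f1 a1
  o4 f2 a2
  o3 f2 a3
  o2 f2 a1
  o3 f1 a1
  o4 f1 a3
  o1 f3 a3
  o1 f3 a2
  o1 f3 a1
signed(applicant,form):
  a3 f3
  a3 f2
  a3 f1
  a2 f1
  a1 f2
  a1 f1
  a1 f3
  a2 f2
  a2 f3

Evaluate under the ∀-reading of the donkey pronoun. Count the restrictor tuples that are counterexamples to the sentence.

"him" takes "an applicant" as antecedent and "it" takes "a form"; both are donkey pronouns co-varying with the restrictor.
Strong reading: for every (o,f,a) with handed(o,f,a), signed(a,f).
Restrictor triples: (o1,f1,a1)→signed(a1,f1) ✓  (o1,f2,a3)→signed(a3,f2) ✓  (o1,f3,a1)→signed(a1,f3) ✓  (o1,f3,a2)→signed(a2,f3) ✓  (o1,f3,a3)→signed(a3,f3) ✓  (o2,f2,a1)→signed(a1,f2) ✓  (o2,f2,a2)→signed(a2,f2) ✓  (o2,f3,a3)→signed(a3,f3) ✓  (o3,f1,a1)→signed(a1,f1) ✓  (o3,f2,a3)→signed(a3,f2) ✓  (o3,f3,a1)→signed(a1,f3) ✓  (o4,f1,a3)→signed(a3,f1) ✓  (o4,f2,a2)→signed(a2,f2) ✓  (o4,f2,a3)→signed(a3,f2) ✓  (o4,f3,a1)→signed(a1,f3) ✓  (o4,f3,a3)→signed(a3,f3) ✓
Counterexamples (restrictor triples failing the scope): 0.

0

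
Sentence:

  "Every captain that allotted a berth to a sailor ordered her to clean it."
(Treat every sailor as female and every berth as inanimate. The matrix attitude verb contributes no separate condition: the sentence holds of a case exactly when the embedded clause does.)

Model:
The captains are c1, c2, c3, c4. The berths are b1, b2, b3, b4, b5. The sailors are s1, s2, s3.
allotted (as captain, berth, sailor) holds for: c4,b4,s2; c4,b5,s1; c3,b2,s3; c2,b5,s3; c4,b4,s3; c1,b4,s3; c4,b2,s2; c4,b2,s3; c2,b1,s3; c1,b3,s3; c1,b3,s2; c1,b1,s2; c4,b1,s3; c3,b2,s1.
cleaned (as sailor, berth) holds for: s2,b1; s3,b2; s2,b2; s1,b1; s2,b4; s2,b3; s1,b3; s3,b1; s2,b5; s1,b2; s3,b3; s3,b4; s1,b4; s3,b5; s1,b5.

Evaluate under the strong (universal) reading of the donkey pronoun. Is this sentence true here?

True

"her" takes "a sailor" as antecedent and "it" takes "a berth"; both are donkey pronouns co-varying with the restrictor.
Strong reading: for every (c,b,s) with allotted(c,b,s), cleaned(s,b).
Restrictor triples: (c1,b1,s2)→cleaned(s2,b1) ✓  (c1,b3,s2)→cleaned(s2,b3) ✓  (c1,b3,s3)→cleaned(s3,b3) ✓  (c1,b4,s3)→cleaned(s3,b4) ✓  (c2,b1,s3)→cleaned(s3,b1) ✓  (c2,b5,s3)→cleaned(s3,b5) ✓  (c3,b2,s1)→cleaned(s1,b2) ✓  (c3,b2,s3)→cleaned(s3,b2) ✓  (c4,b1,s3)→cleaned(s3,b1) ✓  (c4,b2,s2)→cleaned(s2,b2) ✓  (c4,b2,s3)→cleaned(s3,b2) ✓  (c4,b4,s2)→cleaned(s2,b4) ✓  (c4,b4,s3)→cleaned(s3,b4) ✓  (c4,b5,s1)→cleaned(s1,b5) ✓
Every restrictor triple satisfies the scope.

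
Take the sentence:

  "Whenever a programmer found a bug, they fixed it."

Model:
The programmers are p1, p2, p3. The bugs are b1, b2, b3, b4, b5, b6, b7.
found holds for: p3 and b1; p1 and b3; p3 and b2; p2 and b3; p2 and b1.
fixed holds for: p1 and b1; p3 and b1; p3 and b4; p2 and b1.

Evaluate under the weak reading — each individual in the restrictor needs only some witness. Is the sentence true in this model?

"it" takes "a bug" as antecedent — a donkey pronoun bound across the clause boundary.
Weak reading: every programmer p with some found-bug has at least one found-bug b such that fixed(p,b).
Per programmer: p1:✗  p2:✓  p3:✓
p1 has no witness among its found-bugs.

False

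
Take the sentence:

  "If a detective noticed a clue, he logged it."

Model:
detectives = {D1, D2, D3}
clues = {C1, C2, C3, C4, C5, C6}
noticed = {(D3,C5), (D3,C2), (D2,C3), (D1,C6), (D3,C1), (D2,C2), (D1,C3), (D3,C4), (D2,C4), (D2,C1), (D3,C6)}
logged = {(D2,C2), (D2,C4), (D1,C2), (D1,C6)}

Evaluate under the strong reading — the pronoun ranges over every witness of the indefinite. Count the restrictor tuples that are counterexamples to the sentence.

"it" takes "a clue" as antecedent — a donkey pronoun bound across the clause boundary.
Strong reading: for every (d,c) with noticed(d,c), logged(d,c).
Restrictor pairs: (D1,C3) ✗  (D1,C6) ✓  (D2,C1) ✗  (D2,C2) ✓  (D2,C3) ✗  (D2,C4) ✓  (D3,C1) ✗  (D3,C2) ✗  (D3,C4) ✗  (D3,C5) ✗  (D3,C6) ✗
Counterexamples (restrictor pairs failing the scope): 8.

8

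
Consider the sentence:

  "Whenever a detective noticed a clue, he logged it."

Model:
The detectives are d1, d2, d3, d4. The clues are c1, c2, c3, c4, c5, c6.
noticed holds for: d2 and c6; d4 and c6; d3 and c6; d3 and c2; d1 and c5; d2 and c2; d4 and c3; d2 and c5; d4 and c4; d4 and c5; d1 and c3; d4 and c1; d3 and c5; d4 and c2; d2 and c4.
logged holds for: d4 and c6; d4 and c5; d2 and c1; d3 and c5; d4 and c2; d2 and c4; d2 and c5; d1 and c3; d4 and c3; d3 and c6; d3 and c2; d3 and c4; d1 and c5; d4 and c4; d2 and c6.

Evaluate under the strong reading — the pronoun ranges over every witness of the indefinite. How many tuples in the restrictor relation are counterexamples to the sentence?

2

"it" takes "a clue" as antecedent — a donkey pronoun bound across the clause boundary.
Strong reading: for every (d,c) with noticed(d,c), logged(d,c).
Restrictor pairs: (d1,c3) ✓  (d1,c5) ✓  (d2,c2) ✗  (d2,c4) ✓  (d2,c5) ✓  (d2,c6) ✓  (d3,c2) ✓  (d3,c5) ✓  (d3,c6) ✓  (d4,c1) ✗  (d4,c2) ✓  (d4,c3) ✓  (d4,c4) ✓  (d4,c5) ✓  (d4,c6) ✓
Counterexamples (restrictor pairs failing the scope): 2.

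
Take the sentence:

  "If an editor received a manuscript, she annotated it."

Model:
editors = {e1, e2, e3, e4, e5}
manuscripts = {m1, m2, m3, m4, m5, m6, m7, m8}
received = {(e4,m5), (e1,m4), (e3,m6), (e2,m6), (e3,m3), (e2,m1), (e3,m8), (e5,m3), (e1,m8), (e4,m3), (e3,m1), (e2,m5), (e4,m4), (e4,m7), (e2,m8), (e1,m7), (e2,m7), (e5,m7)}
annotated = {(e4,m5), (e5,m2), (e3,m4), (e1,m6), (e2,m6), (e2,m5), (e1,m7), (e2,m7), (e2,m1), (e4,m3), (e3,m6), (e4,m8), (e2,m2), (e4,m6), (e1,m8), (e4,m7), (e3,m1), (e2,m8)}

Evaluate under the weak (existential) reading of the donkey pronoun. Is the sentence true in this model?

"it" takes "a manuscript" as antecedent — a donkey pronoun bound across the clause boundary.
Weak reading: every editor e with some received-manuscript has at least one received-manuscript m such that annotated(e,m).
Per editor: e1:✓  e2:✓  e3:✓  e4:✓  e5:✗
e5 has no witness among its received-manuscripts.

False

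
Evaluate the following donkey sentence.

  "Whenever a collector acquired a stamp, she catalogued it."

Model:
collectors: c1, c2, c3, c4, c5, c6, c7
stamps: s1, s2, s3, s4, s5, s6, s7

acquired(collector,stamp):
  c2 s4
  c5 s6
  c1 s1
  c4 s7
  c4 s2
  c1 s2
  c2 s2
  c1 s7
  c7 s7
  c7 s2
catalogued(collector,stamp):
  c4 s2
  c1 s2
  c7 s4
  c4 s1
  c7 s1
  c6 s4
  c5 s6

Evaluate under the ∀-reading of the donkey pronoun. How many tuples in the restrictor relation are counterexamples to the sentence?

"it" takes "a stamp" as antecedent — a donkey pronoun bound across the clause boundary.
Strong reading: for every (c,s) with acquired(c,s), catalogued(c,s).
Restrictor pairs: (c1,s1) ✗  (c1,s2) ✓  (c1,s7) ✗  (c2,s2) ✗  (c2,s4) ✗  (c4,s2) ✓  (c4,s7) ✗  (c5,s6) ✓  (c7,s2) ✗  (c7,s7) ✗
Counterexamples (restrictor pairs failing the scope): 7.

7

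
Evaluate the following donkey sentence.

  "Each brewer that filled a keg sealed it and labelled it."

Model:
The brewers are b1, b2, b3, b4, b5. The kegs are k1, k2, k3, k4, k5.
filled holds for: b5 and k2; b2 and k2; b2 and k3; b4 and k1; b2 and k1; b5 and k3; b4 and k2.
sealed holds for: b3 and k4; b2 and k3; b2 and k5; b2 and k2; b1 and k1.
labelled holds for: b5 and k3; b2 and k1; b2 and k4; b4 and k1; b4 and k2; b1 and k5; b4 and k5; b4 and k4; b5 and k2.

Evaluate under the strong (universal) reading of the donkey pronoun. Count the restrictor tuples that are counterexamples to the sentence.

7

"it" takes "a keg" as antecedent — a donkey pronoun bound across the clause boundary.
Strong reading: for every (b,k) with filled(b,k), sealed(b,k) ∧ labelled(b,k).
Restrictor pairs: (b2,k1) ✗  (b2,k2) ✗  (b2,k3) ✗  (b4,k1) ✗  (b4,k2) ✗  (b5,k2) ✗  (b5,k3) ✗
Counterexamples (restrictor pairs failing the scope): 7.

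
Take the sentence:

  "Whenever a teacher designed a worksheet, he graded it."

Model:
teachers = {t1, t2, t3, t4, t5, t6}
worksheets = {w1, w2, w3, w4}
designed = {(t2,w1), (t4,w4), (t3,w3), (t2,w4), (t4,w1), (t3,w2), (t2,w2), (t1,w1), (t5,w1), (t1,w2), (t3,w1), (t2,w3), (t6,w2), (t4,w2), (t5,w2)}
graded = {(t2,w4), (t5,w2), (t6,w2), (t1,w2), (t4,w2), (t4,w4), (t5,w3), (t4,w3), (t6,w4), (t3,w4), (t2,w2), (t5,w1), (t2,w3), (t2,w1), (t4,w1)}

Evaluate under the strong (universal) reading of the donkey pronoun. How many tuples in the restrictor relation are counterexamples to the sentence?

4

"it" takes "a worksheet" as antecedent — a donkey pronoun bound across the clause boundary.
Strong reading: for every (t,w) with designed(t,w), graded(t,w).
Restrictor pairs: (t1,w1) ✗  (t1,w2) ✓  (t2,w1) ✓  (t2,w2) ✓  (t2,w3) ✓  (t2,w4) ✓  (t3,w1) ✗  (t3,w2) ✗  (t3,w3) ✗  (t4,w1) ✓  (t4,w2) ✓  (t4,w4) ✓  (t5,w1) ✓  (t5,w2) ✓  (t6,w2) ✓
Counterexamples (restrictor pairs failing the scope): 4.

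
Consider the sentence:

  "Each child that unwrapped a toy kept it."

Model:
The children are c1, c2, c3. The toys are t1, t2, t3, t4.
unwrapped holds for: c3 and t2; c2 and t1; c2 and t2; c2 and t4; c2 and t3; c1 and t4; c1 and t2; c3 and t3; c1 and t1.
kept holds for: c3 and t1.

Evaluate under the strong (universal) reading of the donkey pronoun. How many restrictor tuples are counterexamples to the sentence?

9

"it" takes "a toy" as antecedent — a donkey pronoun bound across the clause boundary.
Strong reading: for every (c,t) with unwrapped(c,t), kept(c,t).
Restrictor pairs: (c1,t1) ✗  (c1,t2) ✗  (c1,t4) ✗  (c2,t1) ✗  (c2,t2) ✗  (c2,t3) ✗  (c2,t4) ✗  (c3,t2) ✗  (c3,t3) ✗
Counterexamples (restrictor pairs failing the scope): 9.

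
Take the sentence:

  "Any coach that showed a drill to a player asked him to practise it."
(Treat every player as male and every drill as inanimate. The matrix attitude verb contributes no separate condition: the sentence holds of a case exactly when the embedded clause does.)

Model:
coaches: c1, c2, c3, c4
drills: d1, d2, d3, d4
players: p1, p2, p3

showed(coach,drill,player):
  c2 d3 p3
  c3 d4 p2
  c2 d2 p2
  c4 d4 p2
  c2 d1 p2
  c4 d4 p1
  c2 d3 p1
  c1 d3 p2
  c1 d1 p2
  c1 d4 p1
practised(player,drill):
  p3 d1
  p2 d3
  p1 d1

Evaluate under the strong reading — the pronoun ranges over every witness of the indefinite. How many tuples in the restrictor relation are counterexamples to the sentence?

"him" takes "a player" as antecedent and "it" takes "a drill"; both are donkey pronouns co-varying with the restrictor.
Strong reading: for every (c,d,p) with showed(c,d,p), practised(p,d).
Restrictor triples: (c1,d1,p2)→practised(p2,d1) ✗  (c1,d3,p2)→practised(p2,d3) ✓  (c1,d4,p1)→practised(p1,d4) ✗  (c2,d1,p2)→practised(p2,d1) ✗  (c2,d2,p2)→practised(p2,d2) ✗  (c2,d3,p1)→practised(p1,d3) ✗  (c2,d3,p3)→practised(p3,d3) ✗  (c3,d4,p2)→practised(p2,d4) ✗  (c4,d4,p1)→practised(p1,d4) ✗  (c4,d4,p2)→practised(p2,d4) ✗
Counterexamples (restrictor triples failing the scope): 9.

9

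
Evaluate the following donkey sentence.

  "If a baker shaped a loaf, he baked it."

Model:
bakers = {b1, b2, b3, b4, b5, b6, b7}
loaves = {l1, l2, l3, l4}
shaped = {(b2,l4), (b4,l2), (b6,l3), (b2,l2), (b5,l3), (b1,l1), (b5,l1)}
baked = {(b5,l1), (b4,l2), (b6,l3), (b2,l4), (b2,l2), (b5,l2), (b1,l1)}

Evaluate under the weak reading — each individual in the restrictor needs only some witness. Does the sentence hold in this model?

"it" takes "a loaf" as antecedent — a donkey pronoun bound across the clause boundary.
Weak reading: every baker b with some shaped-loaf has at least one shaped-loaf l such that baked(b,l).
Per baker: b1:✓  b2:✓  b4:✓  b5:✓  b6:✓
Every baker in the restrictor has a witness.

True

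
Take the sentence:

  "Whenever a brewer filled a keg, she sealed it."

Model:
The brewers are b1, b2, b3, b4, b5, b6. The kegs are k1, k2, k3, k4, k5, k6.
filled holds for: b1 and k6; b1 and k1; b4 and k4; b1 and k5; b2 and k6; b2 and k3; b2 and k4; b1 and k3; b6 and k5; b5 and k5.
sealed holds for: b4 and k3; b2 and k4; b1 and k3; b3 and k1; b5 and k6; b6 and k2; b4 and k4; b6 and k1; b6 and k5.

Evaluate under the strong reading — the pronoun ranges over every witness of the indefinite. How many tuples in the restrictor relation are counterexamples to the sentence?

6

"it" takes "a keg" as antecedent — a donkey pronoun bound across the clause boundary.
Strong reading: for every (b,k) with filled(b,k), sealed(b,k).
Restrictor pairs: (b1,k1) ✗  (b1,k3) ✓  (b1,k5) ✗  (b1,k6) ✗  (b2,k3) ✗  (b2,k4) ✓  (b2,k6) ✗  (b4,k4) ✓  (b5,k5) ✗  (b6,k5) ✓
Counterexamples (restrictor pairs failing the scope): 6.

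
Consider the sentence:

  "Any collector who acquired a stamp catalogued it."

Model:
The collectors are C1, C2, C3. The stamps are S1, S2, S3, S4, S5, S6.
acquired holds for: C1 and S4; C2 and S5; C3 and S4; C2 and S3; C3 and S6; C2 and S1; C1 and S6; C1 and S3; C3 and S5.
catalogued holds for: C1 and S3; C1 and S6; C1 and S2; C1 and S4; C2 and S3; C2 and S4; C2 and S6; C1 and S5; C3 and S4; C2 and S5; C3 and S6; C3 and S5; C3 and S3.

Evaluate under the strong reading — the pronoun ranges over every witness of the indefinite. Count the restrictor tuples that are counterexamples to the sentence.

1

"it" takes "a stamp" as antecedent — a donkey pronoun bound across the clause boundary.
Strong reading: for every (c,s) with acquired(c,s), catalogued(c,s).
Restrictor pairs: (C1,S3) ✓  (C1,S4) ✓  (C1,S6) ✓  (C2,S1) ✗  (C2,S3) ✓  (C2,S5) ✓  (C3,S4) ✓  (C3,S5) ✓  (C3,S6) ✓
Counterexamples (restrictor pairs failing the scope): 1.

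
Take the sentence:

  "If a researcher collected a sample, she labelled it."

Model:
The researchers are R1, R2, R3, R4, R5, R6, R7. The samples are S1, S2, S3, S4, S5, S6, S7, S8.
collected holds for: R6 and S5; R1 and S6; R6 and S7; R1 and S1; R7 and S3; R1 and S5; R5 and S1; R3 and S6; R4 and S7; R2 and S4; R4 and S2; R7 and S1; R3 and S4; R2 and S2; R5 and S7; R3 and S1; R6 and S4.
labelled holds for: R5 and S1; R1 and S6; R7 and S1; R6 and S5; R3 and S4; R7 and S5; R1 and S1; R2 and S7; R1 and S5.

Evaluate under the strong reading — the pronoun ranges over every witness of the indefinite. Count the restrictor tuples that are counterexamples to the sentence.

10

"it" takes "a sample" as antecedent — a donkey pronoun bound across the clause boundary.
Strong reading: for every (r,s) with collected(r,s), labelled(r,s).
Restrictor pairs: (R1,S1) ✓  (R1,S5) ✓  (R1,S6) ✓  (R2,S2) ✗  (R2,S4) ✗  (R3,S1) ✗  (R3,S4) ✓  (R3,S6) ✗  (R4,S2) ✗  (R4,S7) ✗  (R5,S1) ✓  (R5,S7) ✗  (R6,S4) ✗  (R6,S5) ✓  (R6,S7) ✗  (R7,S1) ✓  (R7,S3) ✗
Counterexamples (restrictor pairs failing the scope): 10.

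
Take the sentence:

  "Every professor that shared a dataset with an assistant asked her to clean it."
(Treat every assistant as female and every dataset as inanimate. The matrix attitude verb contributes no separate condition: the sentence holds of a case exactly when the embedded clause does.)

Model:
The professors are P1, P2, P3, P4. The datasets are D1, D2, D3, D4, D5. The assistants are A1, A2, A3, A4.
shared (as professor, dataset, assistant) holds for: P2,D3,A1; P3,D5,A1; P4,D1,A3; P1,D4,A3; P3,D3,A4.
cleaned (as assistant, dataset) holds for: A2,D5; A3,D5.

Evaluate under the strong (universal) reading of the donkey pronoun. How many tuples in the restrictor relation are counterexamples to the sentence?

5

"her" takes "an assistant" as antecedent and "it" takes "a dataset"; both are donkey pronouns co-varying with the restrictor.
Strong reading: for every (p,d,a) with shared(p,d,a), cleaned(a,d).
Restrictor triples: (P1,D4,A3)→cleaned(A3,D4) ✗  (P2,D3,A1)→cleaned(A1,D3) ✗  (P3,D3,A4)→cleaned(A4,D3) ✗  (P3,D5,A1)→cleaned(A1,D5) ✗  (P4,D1,A3)→cleaned(A3,D1) ✗
Counterexamples (restrictor triples failing the scope): 5.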